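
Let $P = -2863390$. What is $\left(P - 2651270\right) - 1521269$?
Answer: $-7035929$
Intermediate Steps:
$\left(P - 2651270\right) - 1521269 = \left(-2863390 - 2651270\right) - 1521269 = -5514660 - 1521269 = -7035929$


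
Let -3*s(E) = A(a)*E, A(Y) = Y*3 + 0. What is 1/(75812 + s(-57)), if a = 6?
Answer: 1/76154 ≈ 1.3131e-5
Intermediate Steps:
A(Y) = 3*Y (A(Y) = 3*Y + 0 = 3*Y)
s(E) = -6*E (s(E) = -3*6*E/3 = -6*E)
1/(75812 + s(-57)) = 1/(75812 - 6*(-57)) = 1/(75812 + 342) = 1/76154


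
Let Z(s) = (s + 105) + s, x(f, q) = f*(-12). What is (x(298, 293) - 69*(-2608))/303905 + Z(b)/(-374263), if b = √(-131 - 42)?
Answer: 65979100863/113740397015 - 2*I*√173/374263 ≈ 0.58008 - 7.0287e-5*I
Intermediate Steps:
x(f, q) = -12*f
b = I*√173 (b = √(-173) = I*√173 ≈ 13.153*I)
Z(s) = 105 + 2*s (Z(s) = (105 + s) + s = 105 + 2*s)
(x(298, 293) - 69*(-2608))/303905 + Z(b)/(-374263) = (-12*298 - 69*(-2608))/303905 + (105 + 2*(I*√173))/(-374263) = (-3576 - 1*(-179952))*(1/303905) + (105 + 2*I*√173)*(-1/374263) = (-3576 + 179952)*(1/303905) + (-105/374263 - 2*I*√173/374263) = 176376*(1/303905) + (-105/374263 - 2*I*√173/374263) = 176376/303905 + (-105/374263 - 2*I*√173/374263) = 65979100863/113740397015 - 2*I*√173/374263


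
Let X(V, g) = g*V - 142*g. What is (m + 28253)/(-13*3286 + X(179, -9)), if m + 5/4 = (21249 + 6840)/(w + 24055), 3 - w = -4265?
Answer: -355645513/541925988 ≈ -0.65626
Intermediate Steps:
w = 4268 (w = 3 - 1*(-4265) = 3 + 4265 = 4268)
X(V, g) = -142*g + V*g (X(V, g) = V*g - 142*g = -142*g + V*g)
m = -3251/12588 (m = -5/4 + (21249 + 6840)/(4268 + 24055) = -5/4 + 28089/28323 = -5/4 + 28089*(1/28323) = -5/4 + 3121/3147 = -3251/12588 ≈ -0.25826)
(m + 28253)/(-13*3286 + X(179, -9)) = (-3251/12588 + 28253)/(-13*3286 - 9*(-142 + 179)) = 355645513/(12588*(-42718 - 9*37)) = 355645513/(12588*(-42718 - 333)) = (355645513/12588)/(-43051) = (355645513/12588)*(-1/43051) = -355645513/541925988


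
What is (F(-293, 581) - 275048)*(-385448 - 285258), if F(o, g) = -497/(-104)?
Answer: 9592603211735/52 ≈ 1.8447e+11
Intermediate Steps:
F(o, g) = 497/104 (F(o, g) = -497*(-1/104) = 497/104)
(F(-293, 581) - 275048)*(-385448 - 285258) = (497/104 - 275048)*(-385448 - 285258) = -28604495/104*(-670706) = 9592603211735/52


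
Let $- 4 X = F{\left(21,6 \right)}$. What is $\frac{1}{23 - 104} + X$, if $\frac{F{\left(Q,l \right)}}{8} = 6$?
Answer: $- \frac{973}{81} \approx -12.012$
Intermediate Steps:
$F{\left(Q,l \right)} = 48$ ($F{\left(Q,l \right)} = 8 \cdot 6 = 48$)
$X = -12$ ($X = \left(- \frac{1}{4}\right) 48 = -12$)
$\frac{1}{23 - 104} + X = \frac{1}{23 - 104} - 12 = \frac{1}{-81} - 12 = - \frac{1}{81} - 12 = - \frac{973}{81}$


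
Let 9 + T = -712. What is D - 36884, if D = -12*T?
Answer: -28232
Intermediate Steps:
T = -721 (T = -9 - 712 = -721)
D = 8652 (D = -12*(-721) = 8652)
D - 36884 = 8652 - 36884 = -28232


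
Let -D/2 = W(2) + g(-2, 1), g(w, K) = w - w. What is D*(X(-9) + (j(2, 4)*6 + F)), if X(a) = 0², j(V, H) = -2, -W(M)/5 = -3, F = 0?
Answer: 360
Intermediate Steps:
W(M) = 15 (W(M) = -5*(-3) = 15)
g(w, K) = 0
X(a) = 0
D = -30 (D = -2*(15 + 0) = -2*15 = -30)
D*(X(-9) + (j(2, 4)*6 + F)) = -30*(0 + (-2*6 + 0)) = -30*(0 + (-12 + 0)) = -30*(0 - 12) = -30*(-12) = 360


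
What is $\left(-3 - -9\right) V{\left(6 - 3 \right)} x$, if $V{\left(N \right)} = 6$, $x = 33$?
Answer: $1188$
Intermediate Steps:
$\left(-3 - -9\right) V{\left(6 - 3 \right)} x = \left(-3 - -9\right) 6 \cdot 33 = \left(-3 + 9\right) 6 \cdot 33 = 6 \cdot 6 \cdot 33 = 36 \cdot 33 = 1188$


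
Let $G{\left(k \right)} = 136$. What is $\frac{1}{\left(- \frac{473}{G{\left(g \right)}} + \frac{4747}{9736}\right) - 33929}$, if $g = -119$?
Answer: $- \frac{82756}{2808075795} \approx -2.9471 \cdot 10^{-5}$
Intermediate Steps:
$\frac{1}{\left(- \frac{473}{G{\left(g \right)}} + \frac{4747}{9736}\right) - 33929} = \frac{1}{\left(- \frac{473}{136} + \frac{4747}{9736}\right) - 33929} = \frac{1}{- \frac{247471}{82756} - 33929} = \frac{1}{- \frac{2808075795}{82756}} = - \frac{82756}{2808075795}$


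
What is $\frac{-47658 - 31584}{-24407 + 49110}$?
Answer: $- \frac{79242}{24703} \approx -3.2078$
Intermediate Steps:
$\frac{-47658 - 31584}{-24407 + 49110} = - \frac{79242}{24703}$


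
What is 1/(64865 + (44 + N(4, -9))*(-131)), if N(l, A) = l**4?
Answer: 1/25565 ≈ 3.9116e-5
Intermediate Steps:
1/(64865 + (44 + N(4, -9))*(-131)) = 1/(64865 + (44 + 4**4)*(-131)) = 1/(64865 + (44 + 256)*(-131)) = 1/(64865 + 300*(-131)) = 1/(64865 - 39300) = 1/25565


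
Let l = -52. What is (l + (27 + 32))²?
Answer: 49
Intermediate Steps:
(l + (27 + 32))² = (-52 + (27 + 32))² = (-52 + 59)² = 7² = 49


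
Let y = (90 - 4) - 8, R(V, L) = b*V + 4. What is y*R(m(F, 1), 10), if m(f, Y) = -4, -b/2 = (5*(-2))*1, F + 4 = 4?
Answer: -5928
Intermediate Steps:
F = 0 (F = -4 + 4 = 0)
b = 20 (b = -2*5*(-2) = -(-20) = -2*(-10) = 20)
R(V, L) = 4 + 20*V (R(V, L) = 20*V + 4 = 4 + 20*V)
y = 78 (y = 86 - 8 = 78)
y*R(m(F, 1), 10) = 78*(4 + 20*(-4)) = 78*(4 - 80) = 78*(-76) = -5928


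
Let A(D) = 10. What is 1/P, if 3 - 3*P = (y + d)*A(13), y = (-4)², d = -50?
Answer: 3/343 ≈ 0.0087464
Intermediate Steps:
y = 16
P = 343/3 (P = 1 - (16 - 50)*10/3 = 1 - (-34)*10/3 = 1 - ⅓*(-340) = 1 + 340/3 = 343/3 ≈ 114.33)
1/P = 1/(343/3) = 3/343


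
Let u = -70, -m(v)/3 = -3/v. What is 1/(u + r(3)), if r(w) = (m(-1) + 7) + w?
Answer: -1/69 ≈ -0.014493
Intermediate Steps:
m(v) = 9/v (m(v) = -(-9)/v = 9/v)
r(w) = -2 + w (r(w) = (9/(-1) + 7) + w = (9*(-1) + 7) + w = (-9 + 7) + w = -2 + w)
1/(u + r(3)) = 1/(-70 + (-2 + 3)) = 1/(-70 + 1) = 1/(-69) = -1/69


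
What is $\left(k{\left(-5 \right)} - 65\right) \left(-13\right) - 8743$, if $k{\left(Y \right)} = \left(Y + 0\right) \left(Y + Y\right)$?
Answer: $-8548$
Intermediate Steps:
$k{\left(Y \right)} = 2 Y^{2}$ ($k{\left(Y \right)} = Y 2 Y = 2 Y^{2}$)
$\left(k{\left(-5 \right)} - 65\right) \left(-13\right) - 8743 = \left(2 \left(-5\right)^{2} - 65\right) \left(-13\right) - 8743 = \left(2 \cdot 25 - 65\right) \left(-13\right) - 8743 = \left(50 - 65\right) \left(-13\right) - 8743 = \left(-15\right) \left(-13\right) - 8743 = 195 - 8743 = -8548$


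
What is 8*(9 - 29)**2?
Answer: 3200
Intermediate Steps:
8*(9 - 29)**2 = 8*(-20)**2 = 8*400 = 3200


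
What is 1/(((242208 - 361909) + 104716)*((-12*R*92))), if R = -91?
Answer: -1/1505453040 ≈ -6.6425e-10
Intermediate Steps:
1/(((242208 - 361909) + 104716)*((-12*R*92))) = 1/(((242208 - 361909) + 104716)*((-12*(-91)*92))) = 1/((-119701 + 104716)*((1092*92))) = 1/(-14985*100464) = -1/14985*1/100464 = -1/1505453040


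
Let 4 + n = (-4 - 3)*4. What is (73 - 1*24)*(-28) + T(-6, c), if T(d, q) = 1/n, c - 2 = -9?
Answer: -43905/32 ≈ -1372.0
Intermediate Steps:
n = -32 (n = -4 + (-4 - 3)*4 = -4 - 7*4 = -4 - 28 = -32)
c = -7 (c = 2 - 9 = -7)
T(d, q) = -1/32 (T(d, q) = 1/(-32) = -1/32)
(73 - 1*24)*(-28) + T(-6, c) = (73 - 1*24)*(-28) - 1/32 = (73 - 24)*(-28) - 1/32 = 49*(-28) - 1/32 = -1372 - 1/32 = -43905/32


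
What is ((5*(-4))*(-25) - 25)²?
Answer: 225625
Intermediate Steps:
((5*(-4))*(-25) - 25)² = (-20*(-25) - 25)² = (500 - 25)² = 475² = 225625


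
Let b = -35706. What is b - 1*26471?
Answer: -62177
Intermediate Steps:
b - 1*26471 = -35706 - 1*26471 = -35706 - 26471 = -62177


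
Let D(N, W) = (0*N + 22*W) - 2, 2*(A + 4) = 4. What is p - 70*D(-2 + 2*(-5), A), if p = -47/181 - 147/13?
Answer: 7549442/2353 ≈ 3208.4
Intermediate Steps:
A = -2 (A = -4 + (½)*4 = -4 + 2 = -2)
D(N, W) = -2 + 22*W (D(N, W) = (0 + 22*W) - 2 = 22*W - 2 = -2 + 22*W)
p = -27218/2353 (p = -47*1/181 - 147*1/13 = -47/181 - 147/13 = -27218/2353 ≈ -11.567)
p - 70*D(-2 + 2*(-5), A) = -27218/2353 - 70*(-2 + 22*(-2)) = -27218/2353 - 70*(-2 - 44) = -27218/2353 - 70*(-46) = -27218/2353 + 3220 = 7549442/2353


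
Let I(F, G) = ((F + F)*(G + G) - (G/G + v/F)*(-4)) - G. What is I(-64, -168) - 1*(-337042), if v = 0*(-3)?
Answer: 380222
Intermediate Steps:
v = 0
I(F, G) = 4 - G + 4*F*G (I(F, G) = ((F + F)*(G + G) - (G/G + 0/F)*(-4)) - G = ((2*F)*(2*G) - (1 + 0)*(-4)) - G = (4*F*G - (-4)) - G = (4*F*G - 1*(-4)) - G = (4*F*G + 4) - G = (4 + 4*F*G) - G = 4 - G + 4*F*G)
I(-64, -168) - 1*(-337042) = (4 - 1*(-168) + 4*(-64)*(-168)) - 1*(-337042) = (4 + 168 + 43008) + 337042 = 43180 + 337042 = 380222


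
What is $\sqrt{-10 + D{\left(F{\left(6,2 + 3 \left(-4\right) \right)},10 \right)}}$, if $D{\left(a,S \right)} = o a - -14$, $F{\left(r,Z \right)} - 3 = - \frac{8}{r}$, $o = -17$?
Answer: $\frac{i \sqrt{219}}{3} \approx 4.9329 i$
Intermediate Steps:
$F{\left(r,Z \right)} = 3 - \frac{8}{r}$
$D{\left(a,S \right)} = 14 - 17 a$ ($D{\left(a,S \right)} = - 17 a - -14 = - 17 a + 14 = 14 - 17 a$)
$\sqrt{-10 + D{\left(F{\left(6,2 + 3 \left(-4\right) \right)},10 \right)}} = \sqrt{-10 + \left(14 - 17 \left(3 - \frac{8}{6}\right)\right)} = \sqrt{-10 + \left(14 - 17 \left(3 - \frac{4}{3}\right)\right)} = \sqrt{-10 + \left(14 - \frac{85}{3}\right)} = \sqrt{-10 - \frac{43}{3}} = \sqrt{- \frac{73}{3}} = \frac{i \sqrt{219}}{3}$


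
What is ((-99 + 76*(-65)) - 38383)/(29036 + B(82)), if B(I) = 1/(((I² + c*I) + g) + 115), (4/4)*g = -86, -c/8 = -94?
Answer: -2970802974/1986556013 ≈ -1.4955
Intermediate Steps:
c = 752 (c = -8*(-94) = 752)
g = -86
B(I) = 1/(29 + I² + 752*I) (B(I) = 1/(((I² + 752*I) - 86) + 115) = 1/((-86 + I² + 752*I) + 115) = 1/(29 + I² + 752*I))
((-99 + 76*(-65)) - 38383)/(29036 + B(82)) = ((-99 + 76*(-65)) - 38383)/(29036 + 1/(29 + 82² + 752*82)) = ((-99 - 4940) - 38383)/(29036 + 1/(29 + 6724 + 61664)) = (-5039 - 38383)/(29036 + 1/68417) = -43422/(29036 + 1/68417) = -43422/1986556013/68417 = -43422*68417/1986556013 = -2970802974/1986556013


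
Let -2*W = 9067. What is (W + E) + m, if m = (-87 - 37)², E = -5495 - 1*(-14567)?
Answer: 39829/2 ≈ 19915.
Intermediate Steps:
W = -9067/2 (W = -½*9067 = -9067/2 ≈ -4533.5)
E = 9072 (E = -5495 + 14567 = 9072)
m = 15376 (m = (-124)² = 15376)
(W + E) + m = (-9067/2 + 9072) + 15376 = 9077/2 + 15376 = 39829/2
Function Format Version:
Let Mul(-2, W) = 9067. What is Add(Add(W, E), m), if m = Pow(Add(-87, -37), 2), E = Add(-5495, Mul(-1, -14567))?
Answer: Rational(39829, 2) ≈ 19915.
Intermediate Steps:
W = Rational(-9067, 2) (W = Mul(Rational(-1, 2), 9067) = Rational(-9067, 2) ≈ -4533.5)
E = 9072 (E = Add(-5495, 14567) = 9072)
m = 15376 (m = Pow(-124, 2) = 15376)
Add(Add(W, E), m) = Add(Add(Rational(-9067, 2), 9072), 15376) = Add(Rational(9077, 2), 15376) = Rational(39829, 2)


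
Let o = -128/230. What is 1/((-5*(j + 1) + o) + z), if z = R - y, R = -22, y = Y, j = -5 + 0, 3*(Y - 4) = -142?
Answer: 345/14068 ≈ 0.024524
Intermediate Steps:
Y = -130/3 (Y = 4 + (1/3)*(-142) = 4 - 142/3 = -130/3 ≈ -43.333)
j = -5
y = -130/3 ≈ -43.333
o = -64/115 (o = -128*1/230 = -64/115 ≈ -0.55652)
z = 64/3 (z = -22 - 1*(-130/3) = -22 + 130/3 = 64/3 ≈ 21.333)
1/((-5*(j + 1) + o) + z) = 1/((-5*(-5 + 1) - 64/115) + 64/3) = 1/((-5*(-4) - 64/115) + 64/3) = 1/((20 - 64/115) + 64/3) = 1/(2236/115 + 64/3) = 1/(14068/345) = 345/14068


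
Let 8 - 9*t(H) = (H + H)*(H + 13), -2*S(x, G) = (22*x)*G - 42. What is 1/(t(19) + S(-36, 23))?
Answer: 9/80953 ≈ 0.00011118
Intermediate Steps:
S(x, G) = 21 - 11*G*x (S(x, G) = -((22*x)*G - 42)/2 = -(22*G*x - 42)/2 = -(-42 + 22*G*x)/2 = 21 - 11*G*x)
t(H) = 8/9 - 2*H*(13 + H)/9 (t(H) = 8/9 - (H + H)*(H + 13)/9 = 8/9 - 2*H*(13 + H)/9)
1/(t(19) + S(-36, 23)) = 1/((8/9 - 26/9*19 - 2/9*19²) + (21 - 11*23*(-36))) = 1/((8/9 - 494/9 - 2/9*361) + (21 + 9108)) = 1/((8/9 - 494/9 - 722/9) + 9129) = 1/(-1208/9 + 9129) = 1/(80953/9) = 9/80953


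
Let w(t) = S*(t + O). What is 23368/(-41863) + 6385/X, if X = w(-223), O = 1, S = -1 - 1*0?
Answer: 262107559/9293586 ≈ 28.203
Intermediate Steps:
S = -1 (S = -1 + 0 = -1)
w(t) = -1 - t (w(t) = -(t + 1) = -(1 + t) = -1 - t)
X = 222 (X = -1 - 1*(-223) = -1 + 223 = 222)
23368/(-41863) + 6385/X = 23368/(-41863) + 6385/222 = 23368*(-1/41863) + 6385*(1/222) = -23368/41863 + 6385/222 = 262107559/9293586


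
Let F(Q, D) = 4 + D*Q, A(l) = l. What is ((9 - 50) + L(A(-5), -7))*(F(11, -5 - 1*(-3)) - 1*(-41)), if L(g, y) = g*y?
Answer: -138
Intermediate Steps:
((9 - 50) + L(A(-5), -7))*(F(11, -5 - 1*(-3)) - 1*(-41)) = ((9 - 50) - 5*(-7))*((4 + (-5 - 1*(-3))*11) - 1*(-41)) = (-41 + 35)*((4 + (-5 + 3)*11) + 41) = -6*((4 - 2*11) + 41) = -6*((4 - 22) + 41) = -6*(-18 + 41) = -6*23 = -138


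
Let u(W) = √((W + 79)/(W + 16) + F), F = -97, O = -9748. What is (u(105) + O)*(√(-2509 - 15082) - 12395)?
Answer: (12395 - 7*I*√359)*(107228 - I*√11553)/11 ≈ 1.2083e+8 - 1.414e+6*I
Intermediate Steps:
u(W) = √(-97 + (79 + W)/(16 + W)) (u(W) = √((W + 79)/(W + 16) - 97) = √((79 + W)/(16 + W) - 97) = √(-97 + (79 + W)/(16 + W)))
(u(105) + O)*(√(-2509 - 15082) - 12395) = (√3*√((-491 - 32*105)/(16 + 105)) - 9748)*(√(-2509 - 15082) - 12395) = (√3*√((-491 - 3360)/121) - 9748)*(√(-17591) - 12395) = (√3*√((1/121)*(-3851)) - 9748)*(7*I*√359 - 12395) = (√3*√(-3851/121) - 9748)*(-12395 + 7*I*√359) = (√3*(I*√3851/11) - 9748)*(-12395 + 7*I*√359) = (I*√11553/11 - 9748)*(-12395 + 7*I*√359) = (-9748 + I*√11553/11)*(-12395 + 7*I*√359) = (-12395 + 7*I*√359)*(-9748 + I*√11553/11)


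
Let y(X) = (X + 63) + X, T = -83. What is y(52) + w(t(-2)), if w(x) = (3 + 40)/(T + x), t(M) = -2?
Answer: 14152/85 ≈ 166.49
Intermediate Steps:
w(x) = 43/(-83 + x) (w(x) = (3 + 40)/(-83 + x) = 43/(-83 + x))
y(X) = 63 + 2*X (y(X) = (63 + X) + X = 63 + 2*X)
y(52) + w(t(-2)) = (63 + 2*52) + 43/(-83 - 2) = (63 + 104) + 43/(-85) = 167 + 43*(-1/85) = 167 - 43/85 = 14152/85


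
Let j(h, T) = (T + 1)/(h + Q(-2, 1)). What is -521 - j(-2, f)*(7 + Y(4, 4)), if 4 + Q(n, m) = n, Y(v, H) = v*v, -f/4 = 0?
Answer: -4145/8 ≈ -518.13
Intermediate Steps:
f = 0 (f = -4*0 = 0)
Y(v, H) = v**2
Q(n, m) = -4 + n
j(h, T) = (1 + T)/(-6 + h) (j(h, T) = (T + 1)/(h + (-4 - 2)) = (1 + T)/(h - 6) = (1 + T)/(-6 + h))
-521 - j(-2, f)*(7 + Y(4, 4)) = -521 - (1 + 0)/(-6 - 2)*(7 + 4**2) = -521 - 1/(-8)*(7 + 16) = -521 - (-1/8*1)*23 = -521 - (-1)*23/8 = -521 - 1*(-23/8) = -521 + 23/8 = -4145/8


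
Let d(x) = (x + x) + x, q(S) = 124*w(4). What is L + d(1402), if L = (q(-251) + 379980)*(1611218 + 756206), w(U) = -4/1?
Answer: 898399533422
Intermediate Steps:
w(U) = -4 (w(U) = -4*1 = -4)
q(S) = -496 (q(S) = 124*(-4) = -496)
L = 898399529216 (L = (-496 + 379980)*(1611218 + 756206) = 379484*2367424 = 898399529216)
d(x) = 3*x (d(x) = 2*x + x = 3*x)
L + d(1402) = 898399529216 + 3*1402 = 898399529216 + 4206 = 898399533422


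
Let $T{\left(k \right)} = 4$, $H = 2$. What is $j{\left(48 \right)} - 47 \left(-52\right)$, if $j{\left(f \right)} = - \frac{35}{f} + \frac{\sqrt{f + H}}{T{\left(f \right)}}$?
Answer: $\frac{117277}{48} + \frac{5 \sqrt{2}}{4} \approx 2445.0$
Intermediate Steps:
$j{\left(f \right)} = - \frac{35}{f} + \frac{\sqrt{2 + f}}{4}$ ($j{\left(f \right)} = - \frac{35}{f} + \frac{\sqrt{f + 2}}{4} = - \frac{35}{f} + \sqrt{2 + f} \frac{1}{4} = - \frac{35}{f} + \frac{\sqrt{2 + f}}{4}$)
$j{\left(48 \right)} - 47 \left(-52\right) = \left(- \frac{35}{48} + \frac{\sqrt{2 + 48}}{4}\right) - 47 \left(-52\right) = \left(\left(-35\right) \frac{1}{48} + \frac{\sqrt{50}}{4}\right) - -2444 = \left(- \frac{35}{48} + \frac{5 \sqrt{2}}{4}\right) + 2444 = \frac{117277}{48} + \frac{5 \sqrt{2}}{4}$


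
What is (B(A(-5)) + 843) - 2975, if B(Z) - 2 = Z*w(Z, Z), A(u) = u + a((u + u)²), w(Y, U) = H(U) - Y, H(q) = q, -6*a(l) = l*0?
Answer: -2130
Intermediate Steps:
a(l) = 0 (a(l) = -l*0/6 = -⅙*0 = 0)
w(Y, U) = U - Y
A(u) = u (A(u) = u + 0 = u)
B(Z) = 2 (B(Z) = 2 + Z*(Z - Z) = 2 + Z*0 = 2 + 0 = 2)
(B(A(-5)) + 843) - 2975 = (2 + 843) - 2975 = 845 - 2975 = -2130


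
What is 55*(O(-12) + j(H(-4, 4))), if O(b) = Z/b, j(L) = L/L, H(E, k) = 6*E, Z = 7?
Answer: 275/12 ≈ 22.917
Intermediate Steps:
j(L) = 1
O(b) = 7/b
55*(O(-12) + j(H(-4, 4))) = 55*(7/(-12) + 1) = 55*(7*(-1/12) + 1) = 55*(-7/12 + 1) = 55*(5/12) = 275/12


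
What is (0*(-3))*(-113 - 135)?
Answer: 0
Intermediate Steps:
(0*(-3))*(-113 - 135) = 0*(-248) = 0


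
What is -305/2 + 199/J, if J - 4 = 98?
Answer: -7678/51 ≈ -150.55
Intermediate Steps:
J = 102 (J = 4 + 98 = 102)
-305/2 + 199/J = -305/2 + 199/102 = -7678/51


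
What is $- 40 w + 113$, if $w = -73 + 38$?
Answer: $1513$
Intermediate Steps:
$w = -35$
$- 40 w + 113 = \left(-40\right) \left(-35\right) + 113 = 1400 + 113 = 1513$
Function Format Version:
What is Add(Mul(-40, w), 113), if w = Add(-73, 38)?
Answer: 1513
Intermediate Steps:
w = -35
Add(Mul(-40, w), 113) = Add(Mul(-40, -35), 113) = Add(1400, 113) = 1513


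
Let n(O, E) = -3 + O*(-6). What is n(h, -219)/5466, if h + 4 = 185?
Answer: -363/1822 ≈ -0.19923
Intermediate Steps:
h = 181 (h = -4 + 185 = 181)
n(O, E) = -3 - 6*O
n(h, -219)/5466 = (-3 - 6*181)/5466 = (-3 - 1086)*(1/5466) = -1089*1/5466 = -363/1822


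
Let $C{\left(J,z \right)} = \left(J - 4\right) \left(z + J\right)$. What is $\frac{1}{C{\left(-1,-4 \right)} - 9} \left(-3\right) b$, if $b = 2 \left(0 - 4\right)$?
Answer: $\frac{3}{2} \approx 1.5$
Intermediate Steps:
$b = -8$ ($b = 2 \left(-4\right) = -8$)
$C{\left(J,z \right)} = \left(-4 + J\right) \left(J + z\right)$
$\frac{1}{C{\left(-1,-4 \right)} - 9} \left(-3\right) b = \frac{1}{\left(\left(-1\right)^{2} - -4 - -16 - -4\right) - 9} \left(-3\right) \left(-8\right) = \frac{1}{\left(1 + 4 + 16 + 4\right) - 9} \left(-3\right) \left(-8\right) = \frac{1}{25 - 9} \left(-3\right) \left(-8\right) = \frac{1}{16} \left(-3\right) \left(-8\right) = \left(- \frac{3}{16}\right) \left(-8\right) = \frac{3}{2}$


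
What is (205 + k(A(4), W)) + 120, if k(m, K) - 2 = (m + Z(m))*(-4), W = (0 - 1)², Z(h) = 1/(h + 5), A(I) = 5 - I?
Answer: 967/3 ≈ 322.33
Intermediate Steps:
Z(h) = 1/(5 + h)
W = 1 (W = (-1)² = 1)
k(m, K) = 2 - 4*m - 4/(5 + m) (k(m, K) = 2 + (m + 1/(5 + m))*(-4) = 2 + (-4*m - 4/(5 + m)) = 2 - 4*m - 4/(5 + m))
(205 + k(A(4), W)) + 120 = (205 + 2*(3 - 9*(5 - 1*4) - 2*(5 - 1*4)²)/(5 + (5 - 1*4))) + 120 = (205 + 2*(3 - 9*(5 - 4) - 2*(5 - 4)²)/(5 + (5 - 4))) + 120 = (205 + 2*(3 - 9*1 - 2*1²)/(5 + 1)) + 120 = (205 + 2*(3 - 9 - 2*1)/6) + 120 = (205 + 2*(⅙)*(3 - 9 - 2)) + 120 = (205 + 2*(⅙)*(-8)) + 120 = (205 - 8/3) + 120 = 607/3 + 120 = 967/3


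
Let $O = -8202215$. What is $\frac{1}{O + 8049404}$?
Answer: $- \frac{1}{152811} \approx -6.544 \cdot 10^{-6}$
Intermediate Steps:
$\frac{1}{O + 8049404} = \frac{1}{-8202215 + 8049404} = \frac{1}{-152811} = - \frac{1}{152811}$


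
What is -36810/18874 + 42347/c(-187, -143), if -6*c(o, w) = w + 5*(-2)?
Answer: 46959919/28311 ≈ 1658.7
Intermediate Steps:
c(o, w) = 5/3 - w/6 (c(o, w) = -(w + 5*(-2))/6 = -(w - 10)/6 = -(-10 + w)/6 = 5/3 - w/6)
-36810/18874 + 42347/c(-187, -143) = -36810/18874 + 42347/(5/3 - 1/6*(-143)) = -36810*1/18874 + 42347/(5/3 + 143/6) = -18405/9437 + 42347/(51/2) = -18405/9437 + 42347*(2/51) = -18405/9437 + 4982/3 = 46959919/28311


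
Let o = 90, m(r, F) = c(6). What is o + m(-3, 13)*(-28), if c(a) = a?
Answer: -78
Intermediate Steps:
m(r, F) = 6
o + m(-3, 13)*(-28) = 90 + 6*(-28) = 90 - 168 = -78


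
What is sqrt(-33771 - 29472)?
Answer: 3*I*sqrt(7027) ≈ 251.48*I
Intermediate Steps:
sqrt(-33771 - 29472) = sqrt(-63243) = 3*I*sqrt(7027)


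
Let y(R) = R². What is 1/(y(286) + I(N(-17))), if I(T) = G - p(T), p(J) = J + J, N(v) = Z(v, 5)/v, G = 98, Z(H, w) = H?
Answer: 1/81892 ≈ 1.2211e-5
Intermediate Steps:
N(v) = 1 (N(v) = v/v = 1)
p(J) = 2*J
I(T) = 98 - 2*T
1/(y(286) + I(N(-17))) = 1/(286² + (98 - 2*1)) = 1/(81796 + (98 - 2)) = 1/(81796 + 96) = 1/81892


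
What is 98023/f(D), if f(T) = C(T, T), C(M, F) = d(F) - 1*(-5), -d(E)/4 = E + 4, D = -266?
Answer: 98023/1053 ≈ 93.089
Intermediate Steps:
d(E) = -16 - 4*E (d(E) = -4*(E + 4) = -4*(4 + E) = -16 - 4*E)
C(M, F) = -11 - 4*F (C(M, F) = (-16 - 4*F) - 1*(-5) = (-16 - 4*F) + 5 = -11 - 4*F)
f(T) = -11 - 4*T
98023/f(D) = 98023/(-11 - 4*(-266)) = 98023/(-11 + 1064) = 98023/1053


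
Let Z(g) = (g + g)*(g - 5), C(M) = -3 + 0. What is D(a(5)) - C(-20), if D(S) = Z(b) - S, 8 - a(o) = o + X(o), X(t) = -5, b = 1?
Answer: -13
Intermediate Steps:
C(M) = -3
Z(g) = 2*g*(-5 + g) (Z(g) = (2*g)*(-5 + g) = 2*g*(-5 + g))
a(o) = 13 - o (a(o) = 8 - (o - 5) = 8 - (-5 + o) = 8 + (5 - o) = 13 - o)
D(S) = -8 - S (D(S) = 2*1*(-5 + 1) - S = 2*1*(-4) - S = -8 - S)
D(a(5)) - C(-20) = (-8 - (13 - 1*5)) - 1*(-3) = (-8 - (13 - 5)) + 3 = (-8 - 1*8) + 3 = (-8 - 8) + 3 = -16 + 3 = -13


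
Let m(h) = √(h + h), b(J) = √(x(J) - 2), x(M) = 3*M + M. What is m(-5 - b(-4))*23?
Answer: 23*√(-10 - 6*I*√2) ≈ 28.703 - 78.191*I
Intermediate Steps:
x(M) = 4*M
b(J) = √(-2 + 4*J) (b(J) = √(4*J - 2) = √(-2 + 4*J))
m(h) = √2*√h (m(h) = √(2*h) = √2*√h)
m(-5 - b(-4))*23 = (√2*√(-5 - √(-2 + 4*(-4))))*23 = (√2*√(-5 - √(-2 - 16)))*23 = (√2*√(-5 - √(-18)))*23 = (√2*√(-5 - 3*I*√2))*23 = 23*√2*√(-5 - 3*I*√2)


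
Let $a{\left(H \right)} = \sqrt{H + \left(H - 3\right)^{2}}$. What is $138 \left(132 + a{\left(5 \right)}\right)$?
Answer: $18630$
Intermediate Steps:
$a{\left(H \right)} = \sqrt{H + \left(-3 + H\right)^{2}}$
$138 \left(132 + a{\left(5 \right)}\right) = 138 \left(132 + \sqrt{5 + \left(-3 + 5\right)^{2}}\right) = 138 \left(132 + \sqrt{5 + 2^{2}}\right) = 138 \left(132 + \sqrt{5 + 4}\right) = 138 \left(132 + \sqrt{9}\right) = 138 \left(132 + 3\right) = 138 \cdot 135 = 18630$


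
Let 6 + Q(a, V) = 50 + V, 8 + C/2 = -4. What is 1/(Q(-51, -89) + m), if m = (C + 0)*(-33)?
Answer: 1/747 ≈ 0.0013387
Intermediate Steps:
C = -24 (C = -16 + 2*(-4) = -16 - 8 = -24)
Q(a, V) = 44 + V (Q(a, V) = -6 + (50 + V) = 44 + V)
m = 792 (m = (-24 + 0)*(-33) = -24*(-33) = 792)
1/(Q(-51, -89) + m) = 1/((44 - 89) + 792) = 1/(-45 + 792) = 1/747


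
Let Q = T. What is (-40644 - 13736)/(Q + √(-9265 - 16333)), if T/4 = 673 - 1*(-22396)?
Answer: -2508984440/4257442887 + 27190*I*√25598/4257442887 ≈ -0.58932 + 0.0010218*I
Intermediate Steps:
T = 92276 (T = 4*(673 - 1*(-22396)) = 4*(673 + 22396) = 4*23069 = 92276)
Q = 92276
(-40644 - 13736)/(Q + √(-9265 - 16333)) = (-40644 - 13736)/(92276 + √(-9265 - 16333)) = -54380/(92276 + √(-25598)) = -54380/(92276 + I*√25598)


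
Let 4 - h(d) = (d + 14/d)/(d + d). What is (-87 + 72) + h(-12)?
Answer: -1663/144 ≈ -11.549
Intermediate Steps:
h(d) = 4 - (d + 14/d)/(2*d) (h(d) = 4 - (d + 14/d)/(d + d) = 4 - (d + 14/d)/(2*d))
(-87 + 72) + h(-12) = (-87 + 72) + (7/2 - 7/(-12)²) = -15 + (7/2 - 7*1/144) = -15 + (7/2 - 7/144) = -15 + 497/144 = -1663/144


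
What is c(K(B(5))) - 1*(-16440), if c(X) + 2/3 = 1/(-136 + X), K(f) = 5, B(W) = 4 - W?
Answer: 6460655/393 ≈ 16439.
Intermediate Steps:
c(X) = -2/3 + 1/(-136 + X)
c(K(B(5))) - 1*(-16440) = (275 - 2*5)/(3*(-136 + 5)) - 1*(-16440) = (1/3)*(275 - 10)/(-131) + 16440 = (1/3)*(-1/131)*265 + 16440 = -265/393 + 16440 = 6460655/393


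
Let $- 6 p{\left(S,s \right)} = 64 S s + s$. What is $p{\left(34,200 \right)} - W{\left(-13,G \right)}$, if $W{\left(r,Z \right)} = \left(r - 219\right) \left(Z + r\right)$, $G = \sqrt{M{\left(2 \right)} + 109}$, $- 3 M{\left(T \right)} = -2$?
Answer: $- \frac{226748}{3} + \frac{232 \sqrt{987}}{3} \approx -73153.0$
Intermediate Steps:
$M{\left(T \right)} = \frac{2}{3}$ ($M{\left(T \right)} = \left(- \frac{1}{3}\right) \left(-2\right) = \frac{2}{3}$)
$G = \frac{\sqrt{987}}{3}$ ($G = \sqrt{\frac{2}{3} + 109} = \sqrt{\frac{329}{3}} = \frac{\sqrt{987}}{3} \approx 10.472$)
$p{\left(S,s \right)} = - \frac{s}{6} - \frac{32 S s}{3}$ ($p{\left(S,s \right)} = - \frac{64 S s + s}{6} = - \frac{s + 64 S s}{6} = - \frac{s}{6} - \frac{32 S s}{3}$)
$W{\left(r,Z \right)} = \left(-219 + r\right) \left(Z + r\right)$
$p{\left(34,200 \right)} - W{\left(-13,G \right)} = \left(- \frac{1}{6}\right) 200 \left(1 + 64 \cdot 34\right) - \left(\left(-13\right)^{2} - 219 \frac{\sqrt{987}}{3} - -2847 + \frac{\sqrt{987}}{3} \left(-13\right)\right) = \left(- \frac{1}{6}\right) 200 \left(1 + 2176\right) - \left(169 - 73 \sqrt{987} + 2847 - \frac{13 \sqrt{987}}{3}\right) = \left(- \frac{1}{6}\right) 200 \cdot 2177 - \left(3016 - \frac{232 \sqrt{987}}{3}\right) = - \frac{217700}{3} - \left(3016 - \frac{232 \sqrt{987}}{3}\right) = - \frac{226748}{3} + \frac{232 \sqrt{987}}{3}$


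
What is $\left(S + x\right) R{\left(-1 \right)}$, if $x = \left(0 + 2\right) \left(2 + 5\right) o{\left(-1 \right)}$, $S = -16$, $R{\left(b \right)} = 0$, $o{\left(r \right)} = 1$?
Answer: $0$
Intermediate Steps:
$x = 14$ ($x = \left(0 + 2\right) \left(2 + 5\right) 1 = 2 \cdot 7 \cdot 1 = 14 \cdot 1 = 14$)
$\left(S + x\right) R{\left(-1 \right)} = \left(-16 + 14\right) 0 = \left(-2\right) 0 = 0$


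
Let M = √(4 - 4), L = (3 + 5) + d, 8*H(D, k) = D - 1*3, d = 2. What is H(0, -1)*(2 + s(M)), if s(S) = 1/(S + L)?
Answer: -63/80 ≈ -0.78750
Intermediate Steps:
H(D, k) = -3/8 + D/8 (H(D, k) = (D - 1*3)/8 = (D - 3)/8 = (-3 + D)/8 = -3/8 + D/8)
L = 10 (L = (3 + 5) + 2 = 8 + 2 = 10)
M = 0 (M = √0 = 0)
s(S) = 1/(10 + S) (s(S) = 1/(S + 10) = 1/(10 + S))
H(0, -1)*(2 + s(M)) = (-3/8 + (⅛)*0)*(2 + 1/(10 + 0)) = (-3/8 + 0)*(2 + 1/10) = -3*(2 + ⅒)/8 = -3/8*21/10 = -63/80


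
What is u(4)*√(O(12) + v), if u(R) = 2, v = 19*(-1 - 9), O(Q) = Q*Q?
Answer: 2*I*√46 ≈ 13.565*I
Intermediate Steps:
O(Q) = Q²
v = -190 (v = 19*(-10) = -190)
u(4)*√(O(12) + v) = 2*√(12² - 190) = 2*√(144 - 190) = 2*√(-46) = 2*(I*√46) = 2*I*√46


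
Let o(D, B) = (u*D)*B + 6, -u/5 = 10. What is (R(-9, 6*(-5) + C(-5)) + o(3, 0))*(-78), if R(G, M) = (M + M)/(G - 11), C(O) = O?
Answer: -741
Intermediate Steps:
u = -50 (u = -5*10 = -50)
o(D, B) = 6 - 50*B*D (o(D, B) = (-50*D)*B + 6 = -50*B*D + 6 = 6 - 50*B*D)
R(G, M) = 2*M/(-11 + G) (R(G, M) = (2*M)/(-11 + G) = 2*M/(-11 + G))
(R(-9, 6*(-5) + C(-5)) + o(3, 0))*(-78) = (2*(6*(-5) - 5)/(-11 - 9) + (6 - 50*0*3))*(-78) = (2*(-30 - 5)/(-20) + (6 + 0))*(-78) = (2*(-35)*(-1/20) + 6)*(-78) = (7/2 + 6)*(-78) = (19/2)*(-78) = -741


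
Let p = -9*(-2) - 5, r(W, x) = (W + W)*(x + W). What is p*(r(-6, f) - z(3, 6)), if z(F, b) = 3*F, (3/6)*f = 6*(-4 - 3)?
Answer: 13923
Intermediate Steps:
f = -84 (f = 2*(6*(-4 - 3)) = 2*(6*(-7)) = 2*(-42) = -84)
r(W, x) = 2*W*(W + x) (r(W, x) = (2*W)*(W + x) = 2*W*(W + x))
p = 13 (p = 18 - 5 = 13)
p*(r(-6, f) - z(3, 6)) = 13*(2*(-6)*(-6 - 84) - 3*3) = 13*(2*(-6)*(-90) - 1*9) = 13*(1080 - 9) = 13*1071 = 13923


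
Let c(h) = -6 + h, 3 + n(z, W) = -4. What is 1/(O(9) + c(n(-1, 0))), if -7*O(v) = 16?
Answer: -7/107 ≈ -0.065421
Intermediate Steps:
O(v) = -16/7 (O(v) = -⅐*16 = -16/7)
n(z, W) = -7 (n(z, W) = -3 - 4 = -7)
1/(O(9) + c(n(-1, 0))) = 1/(-16/7 + (-6 - 7)) = 1/(-16/7 - 13) = 1/(-107/7) = -7/107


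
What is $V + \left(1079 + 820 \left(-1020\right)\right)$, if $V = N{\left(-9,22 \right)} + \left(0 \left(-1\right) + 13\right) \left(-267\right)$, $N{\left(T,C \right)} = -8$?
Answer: $-838800$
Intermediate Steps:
$V = -3479$ ($V = -8 + \left(0 \left(-1\right) + 13\right) \left(-267\right) = -8 + \left(0 + 13\right) \left(-267\right) = -8 + 13 \left(-267\right) = -8 - 3471 = -3479$)
$V + \left(1079 + 820 \left(-1020\right)\right) = -3479 + \left(1079 + 820 \left(-1020\right)\right) = -3479 + \left(1079 - 836400\right) = -3479 - 835321 = -838800$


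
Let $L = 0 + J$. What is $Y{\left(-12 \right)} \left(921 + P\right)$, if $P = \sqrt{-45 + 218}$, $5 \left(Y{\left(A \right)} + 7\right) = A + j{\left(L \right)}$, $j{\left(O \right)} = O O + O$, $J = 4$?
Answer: $- \frac{24867}{5} - \frac{27 \sqrt{173}}{5} \approx -5044.4$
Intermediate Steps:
$L = 4$ ($L = 0 + 4 = 4$)
$j{\left(O \right)} = O + O^{2}$ ($j{\left(O \right)} = O^{2} + O = O + O^{2}$)
$Y{\left(A \right)} = -3 + \frac{A}{5}$ ($Y{\left(A \right)} = -7 + \frac{A + 4 \left(1 + 4\right)}{5} = -7 + \frac{A + 4 \cdot 5}{5} = -7 + \frac{A + 20}{5} = -7 + \frac{20 + A}{5} = -7 + \left(4 + \frac{A}{5}\right) = -3 + \frac{A}{5}$)
$P = \sqrt{173} \approx 13.153$
$Y{\left(-12 \right)} \left(921 + P\right) = \left(-3 + \frac{1}{5} \left(-12\right)\right) \left(921 + \sqrt{173}\right) = \left(-3 - \frac{12}{5}\right) \left(921 + \sqrt{173}\right) = - \frac{27 \left(921 + \sqrt{173}\right)}{5} = - \frac{24867}{5} - \frac{27 \sqrt{173}}{5}$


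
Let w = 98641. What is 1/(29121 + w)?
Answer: 1/127762 ≈ 7.8271e-6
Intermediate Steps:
1/(29121 + w) = 1/(29121 + 98641) = 1/127762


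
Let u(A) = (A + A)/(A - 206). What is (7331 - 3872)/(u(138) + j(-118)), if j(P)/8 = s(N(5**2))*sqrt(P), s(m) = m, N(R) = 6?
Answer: -450823/8730641 - 5331472*I*sqrt(118)/8730641 ≈ -0.051637 - 6.6335*I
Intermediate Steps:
u(A) = 2*A/(-206 + A) (u(A) = (2*A)/(-206 + A) = 2*A/(-206 + A))
j(P) = 48*sqrt(P) (j(P) = 8*(6*sqrt(P)) = 48*sqrt(P))
(7331 - 3872)/(u(138) + j(-118)) = (7331 - 3872)/(2*138/(-206 + 138) + 48*sqrt(-118)) = 3459/(2*138/(-68) + 48*(I*sqrt(118))) = 3459/(2*138*(-1/68) + 48*I*sqrt(118)) = 3459/(-69/17 + 48*I*sqrt(118))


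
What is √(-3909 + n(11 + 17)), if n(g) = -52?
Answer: I*√3961 ≈ 62.936*I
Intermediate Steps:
√(-3909 + n(11 + 17)) = √(-3909 - 52) = √(-3961) = I*√3961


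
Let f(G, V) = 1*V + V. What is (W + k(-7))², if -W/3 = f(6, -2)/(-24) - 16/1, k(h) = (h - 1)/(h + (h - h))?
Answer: 463761/196 ≈ 2366.1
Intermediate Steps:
f(G, V) = 2*V (f(G, V) = V + V = 2*V)
k(h) = (-1 + h)/h (k(h) = (-1 + h)/(h + 0) = (-1 + h)/h)
W = 95/2 (W = -3*((2*(-2))/(-24) - 16/1) = -3*(-4*(-1/24) - 16*1) = -3*(⅙ - 16) = -3*(-95/6) = 95/2 ≈ 47.500)
(W + k(-7))² = (95/2 + (-1 - 7)/(-7))² = (95/2 - ⅐*(-8))² = (95/2 + 8/7)² = (681/14)² = 463761/196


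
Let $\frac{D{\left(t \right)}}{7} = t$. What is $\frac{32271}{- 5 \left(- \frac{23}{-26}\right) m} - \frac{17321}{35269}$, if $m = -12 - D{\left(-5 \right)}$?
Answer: $- \frac{29638127419}{93286505} \approx -317.71$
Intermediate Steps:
$D{\left(t \right)} = 7 t$
$m = 23$ ($m = -12 - 7 \left(-5\right) = -12 - -35 = -12 + 35 = 23$)
$\frac{32271}{- 5 \left(- \frac{23}{-26}\right) m} - \frac{17321}{35269} = \frac{32271}{- 5 \left(- \frac{23}{-26}\right) 23} - \frac{17321}{35269} = \frac{32271}{- 5 \left(\left(-23\right) \left(- \frac{1}{26}\right)\right) 23} - \frac{17321}{35269} = \frac{32271}{\left(-5\right) \frac{23}{26} \cdot 23} - \frac{17321}{35269} = \frac{32271}{\left(- \frac{115}{26}\right) 23} - \frac{17321}{35269} = \frac{32271}{- \frac{2645}{26}} - \frac{17321}{35269} = 32271 \left(- \frac{26}{2645}\right) - \frac{17321}{35269} = - \frac{839046}{2645} - \frac{17321}{35269} = - \frac{29638127419}{93286505}$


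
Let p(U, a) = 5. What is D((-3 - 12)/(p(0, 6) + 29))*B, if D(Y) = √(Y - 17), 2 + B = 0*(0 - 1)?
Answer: -I*√20162/17 ≈ -8.3525*I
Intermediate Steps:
B = -2 (B = -2 + 0*(0 - 1) = -2 + 0*(-1) = -2 + 0 = -2)
D(Y) = √(-17 + Y)
D((-3 - 12)/(p(0, 6) + 29))*B = √(-17 + (-3 - 12)/(5 + 29))*(-2) = √(-17 - 15/34)*(-2) = √(-593/34)*(-2) = (I*√20162/34)*(-2) = -I*√20162/17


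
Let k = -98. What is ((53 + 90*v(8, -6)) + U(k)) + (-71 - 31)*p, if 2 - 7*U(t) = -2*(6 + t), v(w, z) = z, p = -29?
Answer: 2445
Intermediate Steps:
U(t) = 2 + 2*t/7 (U(t) = 2/7 - (-2)*(6 + t)/7 = 2/7 - (-12 - 2*t)/7 = 2/7 + (12/7 + 2*t/7) = 2 + 2*t/7)
((53 + 90*v(8, -6)) + U(k)) + (-71 - 31)*p = ((53 + 90*(-6)) + (2 + (2/7)*(-98))) + (-71 - 31)*(-29) = ((53 - 540) + (2 - 28)) - 102*(-29) = (-487 - 26) + 2958 = -513 + 2958 = 2445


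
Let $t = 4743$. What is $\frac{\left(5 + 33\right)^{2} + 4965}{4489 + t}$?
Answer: $\frac{6409}{9232} \approx 0.69422$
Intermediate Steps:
$\frac{\left(5 + 33\right)^{2} + 4965}{4489 + t} = \frac{\left(5 + 33\right)^{2} + 4965}{4489 + 4743} = \frac{38^{2} + 4965}{9232} = \left(1444 + 4965\right) \frac{1}{9232} = 6409 \cdot \frac{1}{9232} = \frac{6409}{9232}$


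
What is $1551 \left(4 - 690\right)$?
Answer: $-1063986$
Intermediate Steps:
$1551 \left(4 - 690\right) = 1551 \left(-686\right) = -1063986$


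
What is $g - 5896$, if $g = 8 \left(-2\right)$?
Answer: $-5912$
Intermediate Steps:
$g = -16$
$g - 5896 = -16 - 5896 = -5912$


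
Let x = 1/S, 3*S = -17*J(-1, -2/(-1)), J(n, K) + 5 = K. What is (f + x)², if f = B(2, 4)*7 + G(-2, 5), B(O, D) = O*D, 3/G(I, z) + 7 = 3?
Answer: 14145121/4624 ≈ 3059.1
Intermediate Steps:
G(I, z) = -¾ (G(I, z) = 3/(-7 + 3) = 3/(-4) = 3*(-¼) = -¾)
J(n, K) = -5 + K
B(O, D) = D*O
S = 17 (S = (-17*(-5 - 2/(-1)))/3 = (-17*(-5 - 2*(-1)))/3 = (-17*(-5 + 2))/3 = (-17*(-3))/3 = (⅓)*51 = 17)
x = 1/17 ≈ 0.058824
f = 221/4 (f = (4*2)*7 - ¾ = 8*7 - ¾ = 56 - ¾ = 221/4 ≈ 55.250)
(f + x)² = (221/4 + 1/17)² = (3761/68)² = 14145121/4624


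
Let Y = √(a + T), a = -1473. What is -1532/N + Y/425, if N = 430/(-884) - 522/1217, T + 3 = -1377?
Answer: 824084248/492379 + 3*I*√317/425 ≈ 1673.7 + 0.12568*I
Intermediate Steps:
T = -1380 (T = -3 - 1377 = -1380)
N = -492379/537914 (N = 430*(-1/884) - 522*1/1217 = -215/442 - 522/1217 = -492379/537914 ≈ -0.91535)
Y = 3*I*√317 (Y = √(-1473 - 1380) = √(-2853) = 3*I*√317 ≈ 53.413*I)
-1532/N + Y/425 = -1532/(-492379/537914) + (3*I*√317)/425 = -1532*(-537914/492379) + (3*I*√317)*(1/425) = 824084248/492379 + 3*I*√317/425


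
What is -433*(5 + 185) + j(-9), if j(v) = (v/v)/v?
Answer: -740431/9 ≈ -82270.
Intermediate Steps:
j(v) = 1/v
-433*(5 + 185) + j(-9) = -433*(5 + 185) + 1/(-9) = -433*190 - ⅑ = -82270 - ⅑ = -740431/9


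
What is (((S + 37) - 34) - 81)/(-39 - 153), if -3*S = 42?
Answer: 23/48 ≈ 0.47917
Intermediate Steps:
S = -14 (S = -⅓*42 = -14)
(((S + 37) - 34) - 81)/(-39 - 153) = (((-14 + 37) - 34) - 81)/(-39 - 153) = ((23 - 34) - 81)/(-192) = -(-11 - 81)/192 = -1/192*(-92) = 23/48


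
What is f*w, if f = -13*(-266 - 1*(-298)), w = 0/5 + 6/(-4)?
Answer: 624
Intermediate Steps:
w = -3/2 (w = 0*(⅕) + 6*(-¼) = 0 - 3/2 = -3/2 ≈ -1.5000)
f = -416 (f = -13*(-266 + 298) = -13*32 = -416)
f*w = -416*(-3/2) = 624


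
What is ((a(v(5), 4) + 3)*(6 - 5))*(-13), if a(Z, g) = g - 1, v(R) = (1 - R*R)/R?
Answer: -78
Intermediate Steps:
v(R) = (1 - R²)/R
a(Z, g) = -1 + g
((a(v(5), 4) + 3)*(6 - 5))*(-13) = (((-1 + 4) + 3)*(6 - 5))*(-13) = ((3 + 3)*1)*(-13) = (6*1)*(-13) = 6*(-13) = -78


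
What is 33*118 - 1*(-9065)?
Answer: 12959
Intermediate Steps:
33*118 - 1*(-9065) = 3894 + 9065 = 12959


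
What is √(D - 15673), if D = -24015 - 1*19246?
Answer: I*√58934 ≈ 242.76*I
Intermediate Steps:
D = -43261 (D = -24015 - 19246 = -43261)
√(D - 15673) = √(-43261 - 15673) = √(-58934) = I*√58934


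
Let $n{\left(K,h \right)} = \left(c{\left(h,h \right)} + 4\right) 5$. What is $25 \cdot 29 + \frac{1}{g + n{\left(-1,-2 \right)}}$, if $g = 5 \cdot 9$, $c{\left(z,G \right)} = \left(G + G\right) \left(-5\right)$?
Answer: $\frac{119626}{165} \approx 725.01$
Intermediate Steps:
$c{\left(z,G \right)} = - 10 G$ ($c{\left(z,G \right)} = 2 G \left(-5\right) = - 10 G$)
$n{\left(K,h \right)} = 20 - 50 h$ ($n{\left(K,h \right)} = \left(- 10 h + 4\right) 5 = \left(4 - 10 h\right) 5 = 20 - 50 h$)
$g = 45$
$25 \cdot 29 + \frac{1}{g + n{\left(-1,-2 \right)}} = 25 \cdot 29 + \frac{1}{45 + \left(20 - -100\right)} = 725 + \frac{1}{45 + \left(20 + 100\right)} = 725 + \frac{1}{45 + 120} = 725 + \frac{1}{165} = \frac{119626}{165}$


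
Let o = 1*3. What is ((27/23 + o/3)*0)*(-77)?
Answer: 0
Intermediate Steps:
o = 3
((27/23 + o/3)*0)*(-77) = ((27/23 + 3/3)*0)*(-77) = ((27*(1/23) + 3*(⅓))*0)*(-77) = ((27/23 + 1)*0)*(-77) = ((50/23)*0)*(-77) = 0*(-77) = 0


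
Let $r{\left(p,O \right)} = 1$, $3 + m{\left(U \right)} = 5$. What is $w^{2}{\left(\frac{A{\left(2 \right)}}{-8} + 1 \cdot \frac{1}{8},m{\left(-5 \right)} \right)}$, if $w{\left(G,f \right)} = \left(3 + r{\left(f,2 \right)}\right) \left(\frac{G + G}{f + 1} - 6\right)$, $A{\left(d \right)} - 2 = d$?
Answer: $625$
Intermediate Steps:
$m{\left(U \right)} = 2$ ($m{\left(U \right)} = -3 + 5 = 2$)
$A{\left(d \right)} = 2 + d$
$w{\left(G,f \right)} = -24 + \frac{8 G}{1 + f}$ ($w{\left(G,f \right)} = \left(3 + 1\right) \left(\frac{G + G}{f + 1} - 6\right) = 4 \left(\frac{2 G}{1 + f} - 6\right) = 4 \left(-6 + \frac{2 G}{1 + f}\right) = -24 + \frac{8 G}{1 + f}$)
$w^{2}{\left(\frac{A{\left(2 \right)}}{-8} + 1 \cdot \frac{1}{8},m{\left(-5 \right)} \right)} = \left(\frac{8 \left(-3 + \left(\frac{2 + 2}{-8} + 1 \cdot \frac{1}{8}\right) - 6\right)}{1 + 2}\right)^{2} = \left(\frac{8 \left(-3 + \left(4 \left(- \frac{1}{8}\right) + 1 \cdot \frac{1}{8}\right) - 6\right)}{3}\right)^{2} = \left(8 \cdot \frac{1}{3} \left(-3 + \left(- \frac{1}{2} + \frac{1}{8}\right) - 6\right)\right)^{2} = \left(8 \cdot \frac{1}{3} \left(-3 - \frac{3}{8} - 6\right)\right)^{2} = \left(8 \cdot \frac{1}{3} \left(- \frac{75}{8}\right)\right)^{2} = \left(-25\right)^{2} = 625$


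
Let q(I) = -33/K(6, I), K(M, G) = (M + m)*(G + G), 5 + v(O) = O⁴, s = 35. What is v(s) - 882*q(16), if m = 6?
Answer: 96044531/64 ≈ 1.5007e+6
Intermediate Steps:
v(O) = -5 + O⁴
K(M, G) = 2*G*(6 + M) (K(M, G) = (M + 6)*(G + G) = (6 + M)*(2*G) = 2*G*(6 + M))
q(I) = -11/(8*I) (q(I) = -33*1/(2*I*(6 + 6)) = -33*1/(24*I) = -11/(8*I))
v(s) - 882*q(16) = (-5 + 35⁴) - (-4851)/(4*16) = (-5 + 1500625) - (-4851)/(4*16) = 1500620 - 882*(-11/128) = 1500620 + 4851/64 = 96044531/64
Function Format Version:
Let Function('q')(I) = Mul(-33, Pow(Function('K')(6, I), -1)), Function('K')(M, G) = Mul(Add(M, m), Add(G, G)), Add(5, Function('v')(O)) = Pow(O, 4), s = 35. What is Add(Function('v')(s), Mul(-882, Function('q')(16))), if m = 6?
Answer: Rational(96044531, 64) ≈ 1.5007e+6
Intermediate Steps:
Function('v')(O) = Add(-5, Pow(O, 4))
Function('K')(M, G) = Mul(2, G, Add(6, M)) (Function('K')(M, G) = Mul(Add(M, 6), Add(G, G)) = Mul(Add(6, M), Mul(2, G)) = Mul(2, G, Add(6, M)))
Function('q')(I) = Mul(Rational(-11, 8), Pow(I, -1)) (Function('q')(I) = Mul(-33, Pow(Mul(2, I, Add(6, 6)), -1)) = Mul(-33, Pow(Mul(2, I, 12), -1)) = Mul(-33, Pow(Mul(24, I), -1)) = Mul(-33, Mul(Rational(1, 24), Pow(I, -1))) = Mul(Rational(-11, 8), Pow(I, -1)))
Add(Function('v')(s), Mul(-882, Function('q')(16))) = Add(Add(-5, Pow(35, 4)), Mul(-882, Mul(Rational(-11, 8), Pow(16, -1)))) = Add(Add(-5, 1500625), Mul(-882, Mul(Rational(-11, 8), Rational(1, 16)))) = Add(1500620, Mul(-882, Rational(-11, 128))) = Add(1500620, Rational(4851, 64)) = Rational(96044531, 64)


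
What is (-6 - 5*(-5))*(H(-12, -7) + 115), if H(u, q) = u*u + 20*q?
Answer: 2261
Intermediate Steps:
H(u, q) = u² + 20*q
(-6 - 5*(-5))*(H(-12, -7) + 115) = (-6 - 5*(-5))*(((-12)² + 20*(-7)) + 115) = (-6 + 25)*((144 - 140) + 115) = 19*(4 + 115) = 19*119 = 2261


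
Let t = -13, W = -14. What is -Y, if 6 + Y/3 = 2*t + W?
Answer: 138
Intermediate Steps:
Y = -138 (Y = -18 + 3*(2*(-13) - 14) = -18 + 3*(-26 - 14) = -18 + 3*(-40) = -18 - 120 = -138)
-Y = -1*(-138) = 138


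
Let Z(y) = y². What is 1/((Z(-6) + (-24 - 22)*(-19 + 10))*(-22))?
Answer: -1/9900 ≈ -0.00010101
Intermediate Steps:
1/((Z(-6) + (-24 - 22)*(-19 + 10))*(-22)) = 1/(((-6)² + (-24 - 22)*(-19 + 10))*(-22)) = 1/((36 - 46*(-9))*(-22)) = 1/((36 + 414)*(-22)) = 1/(450*(-22)) = 1/(-9900) = -1/9900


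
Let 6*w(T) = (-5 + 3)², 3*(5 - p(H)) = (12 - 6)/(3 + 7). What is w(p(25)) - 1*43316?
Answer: -129946/3 ≈ -43315.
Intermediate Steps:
p(H) = 24/5 (p(H) = 5 - (12 - 6)/(3*(3 + 7)) = 5 - 2/10 = 5 - ⅓*⅗ = 5 - ⅕ = 24/5)
w(T) = ⅔ (w(T) = (-5 + 3)²/6 = (⅙)*(-2)² = (⅙)*4 = ⅔)
w(p(25)) - 1*43316 = ⅔ - 1*43316 = ⅔ - 43316 = -129946/3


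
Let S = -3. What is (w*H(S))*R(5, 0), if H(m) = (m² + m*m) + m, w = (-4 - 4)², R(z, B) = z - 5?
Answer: 0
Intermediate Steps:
R(z, B) = -5 + z
w = 64 (w = (-8)² = 64)
H(m) = m + 2*m² (H(m) = (m² + m²) + m = 2*m² + m = m + 2*m²)
(w*H(S))*R(5, 0) = (64*(-3*(1 + 2*(-3))))*(-5 + 5) = (64*(-3*(1 - 6)))*0 = (64*(-3*(-5)))*0 = (64*15)*0 = 960*0 = 0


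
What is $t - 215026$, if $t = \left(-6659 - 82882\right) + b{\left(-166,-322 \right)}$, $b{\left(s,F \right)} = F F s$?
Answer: $-17516111$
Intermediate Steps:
$b{\left(s,F \right)} = s F^{2}$ ($b{\left(s,F \right)} = F^{2} s = s F^{2}$)
$t = -17301085$ ($t = \left(-6659 - 82882\right) - 166 \left(-322\right)^{2} = -89541 - 17211544 = -17301085$)
$t - 215026 = -17301085 - 215026 = -17516111$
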